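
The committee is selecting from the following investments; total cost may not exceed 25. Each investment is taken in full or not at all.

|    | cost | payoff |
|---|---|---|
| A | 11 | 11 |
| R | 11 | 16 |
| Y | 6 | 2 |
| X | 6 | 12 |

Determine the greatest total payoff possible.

30

A + R: cost 11 + 11 = 22 ≤ 25, payoff 11 + 16 = 27.
R + Y + X: cost 11 + 6 + 6 = 23 ≤ 25, payoff 16 + 2 + 12 = 30.
R + X: cost 11 + 6 = 17 ≤ 25, payoff 16 + 12 = 28.
Best is R, Y, and X with total payoff 30.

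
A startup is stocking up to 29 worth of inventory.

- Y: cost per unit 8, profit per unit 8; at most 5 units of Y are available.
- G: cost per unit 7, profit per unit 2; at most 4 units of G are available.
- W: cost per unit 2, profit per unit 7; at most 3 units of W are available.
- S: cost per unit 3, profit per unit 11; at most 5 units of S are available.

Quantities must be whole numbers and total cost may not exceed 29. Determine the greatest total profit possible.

84

S has the best ratio (11/3); taking only S gives at most 5×11 = 55 (stopped by the supply cap of 5).
Mixing does better — 1×Y, 3×W, and 5×S: cost 29 ≤ 29, profit 1·8 + 3·7 + 5·11 = 84.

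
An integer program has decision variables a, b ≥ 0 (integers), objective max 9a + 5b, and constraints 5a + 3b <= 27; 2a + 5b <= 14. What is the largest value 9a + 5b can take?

Relaxing integrality, the LP optimum is 48.60 at (a,b) = (5.4, 0), which is not an integer point.
(a,b)=(5,0) is feasible, giving 45.
(a,b)=(4,1) is feasible, giving 41.
The best lattice point is (5,0), giving 45.

45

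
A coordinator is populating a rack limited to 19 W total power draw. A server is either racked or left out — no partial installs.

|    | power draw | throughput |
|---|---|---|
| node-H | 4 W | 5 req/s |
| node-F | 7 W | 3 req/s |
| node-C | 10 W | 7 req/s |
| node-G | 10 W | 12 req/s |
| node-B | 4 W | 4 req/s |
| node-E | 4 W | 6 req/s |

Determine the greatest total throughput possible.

Allowing fractional choices, the relaxed optimum would be about 24.0, but servers are indivisible.
node-G + node-B + node-E: power draw 10 + 4 + 4 = 18 ≤ 19, throughput 12 + 4 + 6 = 22.
node-H + node-G + node-E: power draw 4 + 10 + 4 = 18 ≤ 19, throughput 5 + 12 + 6 = 23.
node-H + node-G + node-B: power draw 4 + 10 + 4 = 18 ≤ 19, throughput 5 + 12 + 4 = 21.
Best is node-H, node-G, and node-E with total throughput 23.

23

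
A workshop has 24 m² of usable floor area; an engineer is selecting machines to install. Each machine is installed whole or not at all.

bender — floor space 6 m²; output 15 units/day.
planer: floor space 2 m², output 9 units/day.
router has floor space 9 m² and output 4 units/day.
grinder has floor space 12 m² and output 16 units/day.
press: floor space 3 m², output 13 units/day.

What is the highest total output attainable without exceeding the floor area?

This is a 0-1 knapsack instance.
Allowing fractional choices, the relaxed optimum would be about 53.4, but machines are indivisible.
bender + grinder + press: floor space 6 + 12 + 3 = 21 ≤ 24, output 15 + 16 + 13 = 44.
bender + planer + grinder + press: floor space 6 + 2 + 12 + 3 = 23 ≤ 24, output 15 + 9 + 16 + 13 = 53.
Best is bender, planer, grinder, and press with total output 53.

53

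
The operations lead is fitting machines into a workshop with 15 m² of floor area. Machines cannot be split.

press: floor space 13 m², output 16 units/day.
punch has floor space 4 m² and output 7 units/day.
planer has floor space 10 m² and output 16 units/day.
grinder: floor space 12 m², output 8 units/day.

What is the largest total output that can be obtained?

23

Allowing fractional choices, the relaxed optimum would be about 24.2, but machines are indivisible.
punch + planer: floor space 4 + 10 = 14 ≤ 15, output 7 + 16 = 23.
press: floor space 13 ≤ 15, output 16.
planer: floor space 10 ≤ 15, output 16.
Best is punch and planer with total output 23.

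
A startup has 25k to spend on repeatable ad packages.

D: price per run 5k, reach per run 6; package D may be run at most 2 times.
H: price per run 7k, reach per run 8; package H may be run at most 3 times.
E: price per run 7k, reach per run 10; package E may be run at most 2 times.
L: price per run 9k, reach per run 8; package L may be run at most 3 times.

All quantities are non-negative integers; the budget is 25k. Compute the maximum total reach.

32

This is a bounded integer knapsack.
2×D, 1×H, and 1×E: price 24 ≤ 25, reach 2·6 + 1·8 + 1·10 = 30.
2×D and 2×E: price 24 ≤ 25, reach 2·6 + 2·10 = 32.
Best is 32.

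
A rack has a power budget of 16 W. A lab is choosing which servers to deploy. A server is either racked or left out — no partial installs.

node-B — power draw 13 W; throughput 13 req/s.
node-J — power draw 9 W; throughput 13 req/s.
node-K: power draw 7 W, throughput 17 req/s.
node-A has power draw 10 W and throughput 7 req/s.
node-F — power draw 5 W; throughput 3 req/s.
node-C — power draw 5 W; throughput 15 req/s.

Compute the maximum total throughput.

This is a 0-1 knapsack instance.
node-K + node-C: power draw 7 + 5 = 12 ≤ 16, throughput 17 + 15 = 32.
node-J + node-C: power draw 9 + 5 = 14 ≤ 16, throughput 13 + 15 = 28.
node-J + node-K: power draw 9 + 7 = 16 ≤ 16, throughput 13 + 17 = 30.
Best is node-K and node-C with total throughput 32.

32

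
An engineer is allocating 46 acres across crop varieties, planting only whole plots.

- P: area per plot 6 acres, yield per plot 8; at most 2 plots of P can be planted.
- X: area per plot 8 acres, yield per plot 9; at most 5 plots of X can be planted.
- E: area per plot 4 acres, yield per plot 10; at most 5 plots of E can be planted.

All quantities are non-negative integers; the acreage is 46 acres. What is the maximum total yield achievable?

Take 3×X and 5×E: area 44 ≤ 46, yield 3·9 + 5·10 = 77.
E has the best ratio (10/4) and is taken to its limit of 5; remaining capacity is filled optimally with the others.

77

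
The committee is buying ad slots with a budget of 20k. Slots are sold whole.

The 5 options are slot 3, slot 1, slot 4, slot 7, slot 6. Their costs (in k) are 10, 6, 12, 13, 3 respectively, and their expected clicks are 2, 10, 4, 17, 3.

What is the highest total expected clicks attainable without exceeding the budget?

27

Treat it as a binary knapsack problem.
Allowing fractional choices, the relaxed optimum would be about 28.0, but ad slots are indivisible.
slot 7: cost 13 ≤ 20, expected clicks 17.
slot 1 + slot 7: cost 6 + 13 = 19 ≤ 20, expected clicks 10 + 17 = 27.
slot 7 + slot 6: cost 13 + 3 = 16 ≤ 20, expected clicks 17 + 3 = 20.
Best is slot 1 and slot 7 with total expected clicks 27.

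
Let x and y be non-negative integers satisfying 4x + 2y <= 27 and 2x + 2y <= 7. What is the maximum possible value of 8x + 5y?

24

The continuous relaxation peaks at (3.5, 0) with value 28.00; rounding to a feasible lattice point costs some objective.
(x,y)=(3,0): 4·3+2·0=12≤27, 2·3+2·0=6≤7, objective 24.
(x,y)=(2,1): 4·2+2·1=10≤27, 2·2+2·1=6≤7, objective 21.
No feasible integer point exceeds 24.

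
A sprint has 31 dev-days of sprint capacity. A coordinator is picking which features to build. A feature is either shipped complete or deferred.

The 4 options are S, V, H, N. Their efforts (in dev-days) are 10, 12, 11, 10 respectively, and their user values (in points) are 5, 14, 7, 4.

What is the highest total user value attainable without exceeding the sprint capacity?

21

S + V: effort 10 + 12 = 22 ≤ 31, user value 5 + 14 = 19.
V + H: effort 12 + 11 = 23 ≤ 31, user value 14 + 7 = 21.
V + N: effort 12 + 10 = 22 ≤ 31, user value 14 + 4 = 18.
Best is V and H with total user value 21.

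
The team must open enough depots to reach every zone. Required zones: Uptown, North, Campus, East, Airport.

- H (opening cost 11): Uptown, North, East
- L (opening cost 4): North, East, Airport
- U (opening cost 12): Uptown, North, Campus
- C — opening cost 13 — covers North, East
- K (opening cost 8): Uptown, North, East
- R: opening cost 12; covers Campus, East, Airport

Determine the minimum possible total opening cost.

16

Choose L and U: together they cover Uptown, North, Campus, East, Airport — every zone.
Total opening cost: 4 + 12 = 16.
No cover costs less than 16.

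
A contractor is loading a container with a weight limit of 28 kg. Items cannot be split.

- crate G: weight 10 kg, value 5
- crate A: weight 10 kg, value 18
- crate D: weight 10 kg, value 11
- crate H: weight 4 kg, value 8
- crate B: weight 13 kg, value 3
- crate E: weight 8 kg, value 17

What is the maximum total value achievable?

Treat it as a binary knapsack problem.
Allowing fractional choices, the relaxed optimum would be about 49.6, but items are indivisible.
crate A + crate H + crate E: weight 10 + 4 + 8 = 22 ≤ 28, value 18 + 8 + 17 = 43.
crate A + crate D + crate E: weight 10 + 10 + 8 = 28 ≤ 28, value 18 + 11 + 17 = 46.
Best is crate A, crate D, and crate E with total value 46.

46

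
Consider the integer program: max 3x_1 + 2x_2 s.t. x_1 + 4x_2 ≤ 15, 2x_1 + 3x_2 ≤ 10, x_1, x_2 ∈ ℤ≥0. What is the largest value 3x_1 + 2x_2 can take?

15

(x_1,x_2)=(5,0): 1·5+4·0=5≤15, 2·5+3·0=10≤10, objective 15.
(x_1,x_2)=(4,0): 1·4+4·0=4≤15, 2·4+3·0=8≤10, objective 12.
The best lattice point is (5,0), giving 15.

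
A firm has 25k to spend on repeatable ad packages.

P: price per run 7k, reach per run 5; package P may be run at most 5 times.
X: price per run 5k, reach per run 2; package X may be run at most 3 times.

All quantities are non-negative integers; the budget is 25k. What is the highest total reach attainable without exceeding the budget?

15

P has the best ratio (5/7); taking only P gives at most 3×5 = 15 (stopped by the price limit).
Optimal: 3×P: price 21 ≤ 25, reach 3·5 = 15.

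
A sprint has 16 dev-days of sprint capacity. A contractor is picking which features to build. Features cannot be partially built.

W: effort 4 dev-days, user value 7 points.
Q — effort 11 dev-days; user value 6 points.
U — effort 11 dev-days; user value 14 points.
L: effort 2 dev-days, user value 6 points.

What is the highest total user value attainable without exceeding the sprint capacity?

Take W and U: effort 4 + 11 = 15 ≤ 16, user value 7 + 14 = 21.
No other feasible combination does better.

21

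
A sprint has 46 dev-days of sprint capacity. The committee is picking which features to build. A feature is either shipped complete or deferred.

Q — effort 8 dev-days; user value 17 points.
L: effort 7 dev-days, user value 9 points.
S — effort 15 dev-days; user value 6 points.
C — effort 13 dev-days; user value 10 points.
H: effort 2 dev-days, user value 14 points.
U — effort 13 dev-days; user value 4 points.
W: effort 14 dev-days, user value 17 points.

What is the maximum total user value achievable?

67

Allowing fractional choices, the relaxed optimum would be about 67.8, but features are indivisible.
Q + L + S + H + W: effort 8 + 7 + 15 + 2 + 14 = 46 ≤ 46, user value 17 + 9 + 6 + 14 + 17 = 63.
Q + L + C + H + W: effort 8 + 7 + 13 + 2 + 14 = 44 ≤ 46, user value 17 + 9 + 10 + 14 + 17 = 67.
Best is Q, L, C, H, and W with total user value 67.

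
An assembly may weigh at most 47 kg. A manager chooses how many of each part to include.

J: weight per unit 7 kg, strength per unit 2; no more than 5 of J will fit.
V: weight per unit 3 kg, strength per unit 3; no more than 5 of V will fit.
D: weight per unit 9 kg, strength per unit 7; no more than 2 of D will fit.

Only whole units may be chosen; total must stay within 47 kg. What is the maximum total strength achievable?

33

1×J, 5×V, and 2×D: weight 40 ≤ 47, strength 1·2 + 5·3 + 2·7 = 31.
2×J, 5×V, and 2×D: weight 47 ≤ 47, strength 2·2 + 5·3 + 2·7 = 33.
Best is 33.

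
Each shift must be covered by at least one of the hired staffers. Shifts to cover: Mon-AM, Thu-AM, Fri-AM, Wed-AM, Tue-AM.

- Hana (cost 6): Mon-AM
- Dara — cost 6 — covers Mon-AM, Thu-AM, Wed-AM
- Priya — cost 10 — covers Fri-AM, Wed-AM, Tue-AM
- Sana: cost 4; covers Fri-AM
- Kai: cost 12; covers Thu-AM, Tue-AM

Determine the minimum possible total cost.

16

Choose Dara and Priya: together they cover Mon-AM, Thu-AM, Fri-AM, Wed-AM, Tue-AM — every shift.
Total cost: 6 + 10 = 16.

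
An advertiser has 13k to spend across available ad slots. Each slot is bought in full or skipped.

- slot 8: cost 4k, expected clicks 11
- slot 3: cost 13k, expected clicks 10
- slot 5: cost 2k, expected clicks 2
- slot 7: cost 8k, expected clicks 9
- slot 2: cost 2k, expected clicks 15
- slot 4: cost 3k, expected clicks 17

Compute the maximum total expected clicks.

Allowing fractional choices, the relaxed optimum would be about 47.5, but ad slots are indivisible.
slot 8 + slot 2 + slot 4: cost 4 + 2 + 3 = 9 ≤ 13, expected clicks 11 + 15 + 17 = 43.
slot 7 + slot 2 + slot 4: cost 8 + 2 + 3 = 13 ≤ 13, expected clicks 9 + 15 + 17 = 41.
slot 8 + slot 5 + slot 2 + slot 4: cost 4 + 2 + 2 + 3 = 11 ≤ 13, expected clicks 11 + 2 + 15 + 17 = 45.
Best is slot 8, slot 5, slot 2, and slot 4 with total expected clicks 45.

45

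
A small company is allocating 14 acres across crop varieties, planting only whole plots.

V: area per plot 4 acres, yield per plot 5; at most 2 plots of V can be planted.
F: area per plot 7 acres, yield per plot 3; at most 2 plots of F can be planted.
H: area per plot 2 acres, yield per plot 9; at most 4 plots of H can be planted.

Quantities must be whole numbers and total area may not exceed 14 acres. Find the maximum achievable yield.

41

This is a bounded integer knapsack.
Take 1×V and 4×H: area 12 ≤ 14, yield 1·5 + 4·9 = 41.
H has the best ratio (9/2) and is taken to its limit of 4; remaining capacity is filled optimally with the others.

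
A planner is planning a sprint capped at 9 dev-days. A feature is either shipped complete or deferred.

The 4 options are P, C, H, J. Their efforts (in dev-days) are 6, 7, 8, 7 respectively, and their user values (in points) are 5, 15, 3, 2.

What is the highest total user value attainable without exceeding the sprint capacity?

Allowing fractional choices, the relaxed optimum would be about 16.7, but features are indivisible.
C: effort 7 ≤ 9, user value 15.
P: effort 6 ≤ 9, user value 5.
Best is C with total user value 15.

15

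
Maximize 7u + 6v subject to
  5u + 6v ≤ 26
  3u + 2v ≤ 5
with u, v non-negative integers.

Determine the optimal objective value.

13

(u,v)=(1,1): 5·1+6·1=11≤26, 3·1+2·1=5≤5, objective 13.
(u,v)=(0,2): 5·0+6·2=12≤26, 3·0+2·2=4≤5, objective 12.
(u,v)=(1,0): 5·1+6·0=5≤26, 3·1+2·0=3≤5, objective 7.
(u,v)=(0,1): 5·0+6·1=6≤26, 3·0+2·1=2≤5, objective 6.
The best lattice point is (1,1), giving 13.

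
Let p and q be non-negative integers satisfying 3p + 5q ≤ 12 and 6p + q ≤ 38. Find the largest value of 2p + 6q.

12

(p,q)=(0,2) is feasible, giving 12.
(p,q)=(1,1) is feasible, giving 8.
(p,q)=(0,1) is feasible, giving 6.
No feasible integer point exceeds 12.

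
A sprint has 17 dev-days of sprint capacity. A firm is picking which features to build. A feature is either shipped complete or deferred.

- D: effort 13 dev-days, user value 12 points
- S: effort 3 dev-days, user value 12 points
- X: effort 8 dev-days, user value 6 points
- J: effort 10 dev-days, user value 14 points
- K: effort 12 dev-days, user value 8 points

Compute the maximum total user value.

26

This is a 0-1 knapsack instance.
S + J: effort 3 + 10 = 13 ≤ 17, user value 12 + 14 = 26.
D + S: effort 13 + 3 = 16 ≤ 17, user value 12 + 12 = 24.
Best is S and J with total user value 26.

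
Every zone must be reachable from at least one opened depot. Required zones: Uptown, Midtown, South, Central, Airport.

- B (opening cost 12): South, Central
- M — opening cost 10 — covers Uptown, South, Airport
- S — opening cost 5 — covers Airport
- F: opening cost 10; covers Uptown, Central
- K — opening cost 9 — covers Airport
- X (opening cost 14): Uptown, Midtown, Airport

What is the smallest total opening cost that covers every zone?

26

The greedy cost-per-new-zone heuristic would pick M, F, and X for 34, but a cheaper cover exists.
Choose B and X: together they cover Uptown, Midtown, South, Central, Airport — every zone.
Total opening cost: 12 + 14 = 26.
No cover costs less than 26.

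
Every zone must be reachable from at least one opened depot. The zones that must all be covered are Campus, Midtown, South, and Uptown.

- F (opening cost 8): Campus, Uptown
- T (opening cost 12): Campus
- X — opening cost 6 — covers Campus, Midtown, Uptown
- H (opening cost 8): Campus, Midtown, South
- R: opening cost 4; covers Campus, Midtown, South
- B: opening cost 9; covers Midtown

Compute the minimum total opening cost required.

10

Choose X and R: together they cover Campus, Midtown, South, Uptown — every zone.
Total opening cost: 6 + 4 = 10.
No cover costs less than 10.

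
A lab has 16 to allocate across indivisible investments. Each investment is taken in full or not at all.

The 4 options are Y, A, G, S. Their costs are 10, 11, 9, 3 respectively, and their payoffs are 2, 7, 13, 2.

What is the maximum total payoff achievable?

15

Allowing fractional choices, the relaxed optimum would be about 17.5, but investments are indivisible.
G: cost 9 ≤ 16, payoff 13.
G + S: cost 9 + 3 = 12 ≤ 16, payoff 13 + 2 = 15.
Best is G and S with total payoff 15.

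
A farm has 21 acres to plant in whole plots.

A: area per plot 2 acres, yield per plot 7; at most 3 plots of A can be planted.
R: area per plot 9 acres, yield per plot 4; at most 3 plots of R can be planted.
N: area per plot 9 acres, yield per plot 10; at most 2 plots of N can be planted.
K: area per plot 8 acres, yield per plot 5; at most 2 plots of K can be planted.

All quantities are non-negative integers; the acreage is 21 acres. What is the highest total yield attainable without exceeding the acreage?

31

Take 3×A and 1×N: area 15 ≤ 21, yield 3·7 + 1·10 = 31.
A has the best ratio (7/2) and is taken to its limit of 3; remaining capacity is filled optimally with the others.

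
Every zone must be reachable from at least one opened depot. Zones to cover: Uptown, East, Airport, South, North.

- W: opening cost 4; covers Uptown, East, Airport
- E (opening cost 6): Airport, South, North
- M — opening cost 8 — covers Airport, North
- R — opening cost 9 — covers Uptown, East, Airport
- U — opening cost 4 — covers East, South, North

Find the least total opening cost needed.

Choose W and U: together they cover Uptown, East, Airport, South, North — every zone.
Total opening cost: 4 + 4 = 8.
No cover costs less than 8.

8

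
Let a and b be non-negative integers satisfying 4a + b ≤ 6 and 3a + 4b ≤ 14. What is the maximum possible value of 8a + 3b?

14

Relaxing integrality, the LP optimum is 14.92 at (a,b) = (0.769, 2.92), which is not an integer point.
(a,b)=(1,2): 4·1+1·2=6≤6, 3·1+4·2=11≤14, objective 14.
(a,b)=(1,1): 4·1+1·1=5≤6, 3·1+4·1=7≤14, objective 11.
(a,b)=(0,3): 4·0+1·3=3≤6, 3·0+4·3=12≤14, objective 9.
The best lattice point is (1,2), giving 14.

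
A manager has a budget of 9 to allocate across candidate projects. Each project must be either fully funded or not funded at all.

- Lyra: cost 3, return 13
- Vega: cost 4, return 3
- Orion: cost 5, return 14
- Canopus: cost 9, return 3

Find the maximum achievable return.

27

This is an integer program with binary decision variables.
Allowing fractional choices, the relaxed optimum would be about 27.8, but projects are indivisible.
Lyra + Orion: cost 3 + 5 = 8 ≤ 9, return 13 + 14 = 27.
Vega + Orion: cost 4 + 5 = 9 ≤ 9, return 3 + 14 = 17.
Best is Lyra and Orion with total return 27.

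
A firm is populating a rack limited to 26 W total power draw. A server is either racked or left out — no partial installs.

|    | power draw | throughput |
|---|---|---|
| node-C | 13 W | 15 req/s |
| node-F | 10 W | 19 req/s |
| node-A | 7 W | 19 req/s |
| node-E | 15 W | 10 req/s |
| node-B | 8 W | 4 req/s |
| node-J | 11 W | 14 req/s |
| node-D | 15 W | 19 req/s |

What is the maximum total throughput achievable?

42

Allowing fractional choices, the relaxed optimum would be about 49.5, but servers are indivisible.
node-F + node-A: power draw 10 + 7 = 17 ≤ 26, throughput 19 + 19 = 38.
node-F + node-A + node-B: power draw 10 + 7 + 8 = 25 ≤ 26, throughput 19 + 19 + 4 = 42.
Best is node-F, node-A, and node-B with total throughput 42.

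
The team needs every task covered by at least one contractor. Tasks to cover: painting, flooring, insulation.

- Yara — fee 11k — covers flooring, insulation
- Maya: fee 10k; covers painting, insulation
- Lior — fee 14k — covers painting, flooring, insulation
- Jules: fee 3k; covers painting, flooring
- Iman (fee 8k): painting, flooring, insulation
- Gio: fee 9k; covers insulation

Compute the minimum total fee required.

The greedy cost-per-new-task heuristic would pick Jules and Iman for 11, but a cheaper cover exists.
Iman alone covers painting, flooring, insulation — every task.
Total fee: 8.
No cover costs less than 8.

8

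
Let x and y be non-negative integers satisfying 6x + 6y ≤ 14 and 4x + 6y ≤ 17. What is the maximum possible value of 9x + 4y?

18

(x,y)=(2,0) is feasible, giving 18.
(x,y)=(1,1) is feasible, giving 13.
(x,y)=(1,0) is feasible, giving 9.
The best lattice point is (2,0), giving 18.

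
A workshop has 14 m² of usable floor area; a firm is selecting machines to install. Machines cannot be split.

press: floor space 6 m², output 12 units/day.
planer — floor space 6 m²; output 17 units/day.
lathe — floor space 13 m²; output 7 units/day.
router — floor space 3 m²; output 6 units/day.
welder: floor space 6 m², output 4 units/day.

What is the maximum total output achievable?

29

Allowing fractional choices, the relaxed optimum would be about 33.0, but machines are indivisible.
planer + router: floor space 6 + 3 = 9 ≤ 14, output 17 + 6 = 23.
press + planer: floor space 6 + 6 = 12 ≤ 14, output 12 + 17 = 29.
Best is press and planer with total output 29.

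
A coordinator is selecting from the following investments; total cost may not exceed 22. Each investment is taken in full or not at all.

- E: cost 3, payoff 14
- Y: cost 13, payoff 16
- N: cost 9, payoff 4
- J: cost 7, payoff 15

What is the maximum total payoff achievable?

Take E, N, and J: cost 3 + 9 + 7 = 19 ≤ 22, payoff 14 + 4 + 15 = 33.
No other feasible combination does better.

33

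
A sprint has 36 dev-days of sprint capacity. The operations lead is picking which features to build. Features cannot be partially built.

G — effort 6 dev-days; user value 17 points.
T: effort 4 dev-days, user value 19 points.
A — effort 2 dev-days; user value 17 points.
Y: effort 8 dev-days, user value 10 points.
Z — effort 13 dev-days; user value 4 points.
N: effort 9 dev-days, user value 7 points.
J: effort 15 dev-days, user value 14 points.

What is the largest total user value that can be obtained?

G + T + A + N + J: effort 6 + 4 + 2 + 9 + 15 = 36 ≤ 36, user value 17 + 19 + 17 + 7 + 14 = 74.
G + T + A + Y + J: effort 6 + 4 + 2 + 8 + 15 = 35 ≤ 36, user value 17 + 19 + 17 + 10 + 14 = 77.
G + T + A + Y + N: effort 6 + 4 + 2 + 8 + 9 = 29 ≤ 36, user value 17 + 19 + 17 + 10 + 7 = 70.
Best is G, T, A, Y, and J with total user value 77.

77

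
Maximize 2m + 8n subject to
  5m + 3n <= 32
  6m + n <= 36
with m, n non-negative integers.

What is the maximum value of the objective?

Relaxing integrality, the LP optimum is 85.33 at (m,n) = (0, 10.7), which is not an integer point.
(m,n)=(0,10) is feasible, giving 80.
(m,n)=(1,9) is feasible, giving 74.
No feasible integer point exceeds 80.

80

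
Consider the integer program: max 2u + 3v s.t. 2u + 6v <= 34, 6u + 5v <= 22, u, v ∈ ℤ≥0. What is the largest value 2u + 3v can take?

12

The continuous relaxation peaks at (0, 4.4) with value 13.20; rounding to a feasible lattice point costs some objective.
(u,v)=(0,4): 2·0+6·4=24≤34, 6·0+5·4=20≤22, objective 12.
(u,v)=(1,3): 2·1+6·3=20≤34, 6·1+5·3=21≤22, objective 11.
The best lattice point is (0,4), giving 12.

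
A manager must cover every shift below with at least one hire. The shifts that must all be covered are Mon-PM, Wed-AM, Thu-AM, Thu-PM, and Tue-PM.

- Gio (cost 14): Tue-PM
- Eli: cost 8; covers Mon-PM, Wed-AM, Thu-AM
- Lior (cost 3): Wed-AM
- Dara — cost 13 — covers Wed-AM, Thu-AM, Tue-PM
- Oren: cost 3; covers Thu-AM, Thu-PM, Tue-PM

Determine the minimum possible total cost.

11

The greedy cost-per-new-shift heuristic would pick Oren, Lior, and Eli for 14, but a cheaper cover exists.
Choose Eli and Oren: together they cover Mon-PM, Wed-AM, Thu-AM, Thu-PM, Tue-PM — every shift.
Total cost: 8 + 3 = 11.
No cover costs less than 11.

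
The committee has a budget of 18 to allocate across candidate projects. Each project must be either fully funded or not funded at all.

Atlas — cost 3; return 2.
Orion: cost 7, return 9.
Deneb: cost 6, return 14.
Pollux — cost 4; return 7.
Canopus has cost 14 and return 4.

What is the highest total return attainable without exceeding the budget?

Take Orion, Deneb, and Pollux: cost 7 + 6 + 4 = 17 ≤ 18, return 9 + 14 + 7 = 30.
No other feasible combination does better.

30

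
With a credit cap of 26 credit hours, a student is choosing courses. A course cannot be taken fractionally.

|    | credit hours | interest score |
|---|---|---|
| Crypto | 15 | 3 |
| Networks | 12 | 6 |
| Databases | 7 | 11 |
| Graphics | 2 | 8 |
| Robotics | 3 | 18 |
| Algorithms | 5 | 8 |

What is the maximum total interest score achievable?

45

Allowing fractional choices, the relaxed optimum would be about 49.5, but courses are indivisible.
Databases + Graphics + Robotics + Algorithms: credit hours 7 + 2 + 3 + 5 = 17 ≤ 26, interest score 11 + 8 + 18 + 8 = 45.
Networks + Graphics + Robotics + Algorithms: credit hours 12 + 2 + 3 + 5 = 22 ≤ 26, interest score 6 + 8 + 18 + 8 = 40.
Networks + Databases + Graphics + Robotics: credit hours 12 + 7 + 2 + 3 = 24 ≤ 26, interest score 6 + 11 + 8 + 18 = 43.
Best is Databases, Graphics, Robotics, and Algorithms with total interest score 45.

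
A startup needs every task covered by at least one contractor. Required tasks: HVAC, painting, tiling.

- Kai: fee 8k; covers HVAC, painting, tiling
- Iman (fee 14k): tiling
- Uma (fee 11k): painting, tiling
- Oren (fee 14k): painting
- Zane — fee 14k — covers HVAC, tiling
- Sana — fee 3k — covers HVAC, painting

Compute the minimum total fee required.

The greedy cost-per-new-task heuristic would pick Sana and Kai for 11, but a cheaper cover exists.
Kai alone covers HVAC, painting, tiling — every task.
Total fee: 8.
No cover costs less than 8.

8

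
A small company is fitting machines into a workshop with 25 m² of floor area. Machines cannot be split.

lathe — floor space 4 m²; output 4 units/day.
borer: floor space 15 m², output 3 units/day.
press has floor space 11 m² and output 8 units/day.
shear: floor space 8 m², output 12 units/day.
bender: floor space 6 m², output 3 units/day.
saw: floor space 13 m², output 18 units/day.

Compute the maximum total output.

Take lathe, shear, and saw: floor space 4 + 8 + 13 = 25 ≤ 25, output 4 + 12 + 18 = 34.
No other feasible combination does better.

34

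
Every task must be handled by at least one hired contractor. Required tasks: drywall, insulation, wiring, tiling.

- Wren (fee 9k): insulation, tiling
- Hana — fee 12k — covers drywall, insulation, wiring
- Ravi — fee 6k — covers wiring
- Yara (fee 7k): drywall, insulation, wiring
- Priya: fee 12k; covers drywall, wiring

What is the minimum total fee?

This is a weighted set-cover instance.
Choose Wren and Yara: together they cover drywall, insulation, wiring, tiling — every task.
Total fee: 9 + 7 = 16.

16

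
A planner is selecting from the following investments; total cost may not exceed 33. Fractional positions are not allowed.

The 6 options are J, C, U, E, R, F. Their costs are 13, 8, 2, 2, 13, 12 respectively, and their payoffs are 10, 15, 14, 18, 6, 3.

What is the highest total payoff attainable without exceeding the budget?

57

Treat it as a binary knapsack problem.
Take J, C, U, and E: cost 13 + 8 + 2 + 2 = 25 ≤ 33, payoff 10 + 15 + 14 + 18 = 57.
No other feasible combination does better.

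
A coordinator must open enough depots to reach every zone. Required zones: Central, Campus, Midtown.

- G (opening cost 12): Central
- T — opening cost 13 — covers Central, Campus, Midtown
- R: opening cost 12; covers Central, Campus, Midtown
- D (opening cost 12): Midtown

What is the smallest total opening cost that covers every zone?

R alone covers Central, Campus, Midtown — every zone.
Total opening cost: 12.

12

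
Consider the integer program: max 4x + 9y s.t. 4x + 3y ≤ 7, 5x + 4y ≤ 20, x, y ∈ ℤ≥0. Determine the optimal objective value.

The continuous relaxation peaks at (0, 2.33) with value 21.00; rounding to a feasible lattice point costs some objective.
(x,y)=(0,2) is feasible, giving 18.
(x,y)=(1,1) is feasible, giving 13.
(x,y)=(0,1) is feasible, giving 9.
Maximum is 18 at (x,y)=(0,2).

18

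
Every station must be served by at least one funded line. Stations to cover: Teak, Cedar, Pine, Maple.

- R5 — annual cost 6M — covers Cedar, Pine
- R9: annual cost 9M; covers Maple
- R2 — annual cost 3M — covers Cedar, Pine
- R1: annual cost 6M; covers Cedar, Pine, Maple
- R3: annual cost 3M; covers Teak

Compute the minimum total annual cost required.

9

This is an integer covering problem.
Choose R1 and R3: together they cover Teak, Cedar, Pine, Maple — every station.
Total annual cost: 6 + 3 = 9.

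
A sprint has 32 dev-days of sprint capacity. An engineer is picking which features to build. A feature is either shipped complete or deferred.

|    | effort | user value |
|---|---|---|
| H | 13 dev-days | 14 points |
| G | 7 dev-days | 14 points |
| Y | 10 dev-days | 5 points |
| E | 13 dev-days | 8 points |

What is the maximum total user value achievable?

This is a 0-1 knapsack instance.
G + Y + E: effort 7 + 10 + 13 = 30 ≤ 32, user value 14 + 5 + 8 = 27.
H + G: effort 13 + 7 = 20 ≤ 32, user value 14 + 14 = 28.
H + G + Y: effort 13 + 7 + 10 = 30 ≤ 32, user value 14 + 14 + 5 = 33.
Best is H, G, and Y with total user value 33.

33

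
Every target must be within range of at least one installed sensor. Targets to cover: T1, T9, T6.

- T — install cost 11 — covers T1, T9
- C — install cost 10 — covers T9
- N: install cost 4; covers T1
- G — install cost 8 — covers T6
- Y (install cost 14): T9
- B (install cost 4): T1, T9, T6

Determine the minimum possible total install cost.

4

B alone covers T1, T9, T6 — every target.
Total install cost: 4.
No cover costs less than 4.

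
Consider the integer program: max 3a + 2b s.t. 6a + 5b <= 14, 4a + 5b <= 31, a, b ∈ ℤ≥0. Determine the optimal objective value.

6

The continuous relaxation peaks at (2.33, 0) with value 7.00; rounding to a feasible lattice point costs some objective.
(a,b)=(2,0): 6·2+5·0=12≤14, 4·2+5·0=8≤31, objective 6.
(a,b)=(1,1): 6·1+5·1=11≤14, 4·1+5·1=9≤31, objective 5.
No feasible integer point exceeds 6.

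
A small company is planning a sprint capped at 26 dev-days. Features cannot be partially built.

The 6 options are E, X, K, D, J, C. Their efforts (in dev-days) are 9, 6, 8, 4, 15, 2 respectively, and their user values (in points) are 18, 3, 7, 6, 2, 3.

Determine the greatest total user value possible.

34

Allowing fractional choices, the relaxed optimum would be about 35.5, but features are indivisible.
E + X + K + C: effort 9 + 6 + 8 + 2 = 25 ≤ 26, user value 18 + 3 + 7 + 3 = 31.
E + K + D: effort 9 + 8 + 4 = 21 ≤ 26, user value 18 + 7 + 6 = 31.
E + K + D + C: effort 9 + 8 + 4 + 2 = 23 ≤ 26, user value 18 + 7 + 6 + 3 = 34.
Best is E, K, D, and C with total user value 34.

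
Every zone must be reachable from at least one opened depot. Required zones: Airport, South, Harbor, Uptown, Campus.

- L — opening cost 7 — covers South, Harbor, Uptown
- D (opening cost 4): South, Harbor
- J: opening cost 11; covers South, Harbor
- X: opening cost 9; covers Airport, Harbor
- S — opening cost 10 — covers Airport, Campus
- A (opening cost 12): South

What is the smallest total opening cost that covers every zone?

17

Choose L and S: together they cover Airport, South, Harbor, Uptown, Campus — every zone.
Total opening cost: 7 + 10 = 17.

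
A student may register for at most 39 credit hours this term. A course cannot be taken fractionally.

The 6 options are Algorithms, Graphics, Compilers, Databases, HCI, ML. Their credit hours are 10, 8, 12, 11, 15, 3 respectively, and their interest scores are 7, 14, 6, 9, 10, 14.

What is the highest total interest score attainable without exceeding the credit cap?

47

Treat it as a binary knapsack problem.
Graphics + Databases + HCI + ML: credit hours 8 + 11 + 15 + 3 = 37 ≤ 39, interest score 14 + 9 + 10 + 14 = 47.
Algorithms + Graphics + HCI + ML: credit hours 10 + 8 + 15 + 3 = 36 ≤ 39, interest score 7 + 14 + 10 + 14 = 45.
Best is Graphics, Databases, HCI, and ML with total interest score 47.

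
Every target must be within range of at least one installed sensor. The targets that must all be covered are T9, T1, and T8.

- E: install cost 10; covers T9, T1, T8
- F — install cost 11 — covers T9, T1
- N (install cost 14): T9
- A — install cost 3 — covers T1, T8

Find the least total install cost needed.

10

E alone covers T9, T1, T8 — every target.
Total install cost: 10.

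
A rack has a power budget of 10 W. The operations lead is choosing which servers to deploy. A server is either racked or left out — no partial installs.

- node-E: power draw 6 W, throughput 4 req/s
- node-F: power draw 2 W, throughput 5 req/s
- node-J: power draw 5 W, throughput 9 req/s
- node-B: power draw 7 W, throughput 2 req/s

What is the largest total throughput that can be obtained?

Allowing fractional choices, the relaxed optimum would be about 16.0, but servers are indivisible.
node-F + node-J: power draw 2 + 5 = 7 ≤ 10, throughput 5 + 9 = 14.
node-E + node-F: power draw 6 + 2 = 8 ≤ 10, throughput 4 + 5 = 9.
node-J: power draw 5 ≤ 10, throughput 9.
Best is node-F and node-J with total throughput 14.

14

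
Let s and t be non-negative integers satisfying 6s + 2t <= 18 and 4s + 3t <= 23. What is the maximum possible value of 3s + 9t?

63

The continuous relaxation peaks at (0, 7.67) with value 69.00; rounding to a feasible lattice point costs some objective.
(s,t)=(0,7): 6·0+2·7=14≤18, 4·0+3·7=21≤23, objective 63.
(s,t)=(1,6): 6·1+2·6=18≤18, 4·1+3·6=22≤23, objective 57.
No feasible integer point exceeds 63.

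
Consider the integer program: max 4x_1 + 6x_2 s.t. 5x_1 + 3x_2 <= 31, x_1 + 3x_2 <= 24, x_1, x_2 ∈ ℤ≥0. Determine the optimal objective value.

(x_1,x_2)=(2,7) is feasible, giving 50.
(x_1,x_2)=(0,8) is feasible, giving 48.
(x_1,x_2)=(1,7) is feasible, giving 46.
(x_1,x_2)=(2,6) is feasible, giving 44.
The best lattice point is (2,7), giving 50.

50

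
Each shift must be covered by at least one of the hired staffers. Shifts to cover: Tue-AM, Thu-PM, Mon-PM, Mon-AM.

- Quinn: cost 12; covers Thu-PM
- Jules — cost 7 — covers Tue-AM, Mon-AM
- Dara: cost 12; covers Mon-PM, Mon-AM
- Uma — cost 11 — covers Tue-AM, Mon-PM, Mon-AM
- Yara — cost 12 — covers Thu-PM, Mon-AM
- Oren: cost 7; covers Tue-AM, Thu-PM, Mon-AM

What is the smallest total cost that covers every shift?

18

This is an integer covering problem.
Choose Uma and Oren: together they cover Tue-AM, Thu-PM, Mon-PM, Mon-AM — every shift.
Total cost: 11 + 7 = 18.
No cover costs less than 18.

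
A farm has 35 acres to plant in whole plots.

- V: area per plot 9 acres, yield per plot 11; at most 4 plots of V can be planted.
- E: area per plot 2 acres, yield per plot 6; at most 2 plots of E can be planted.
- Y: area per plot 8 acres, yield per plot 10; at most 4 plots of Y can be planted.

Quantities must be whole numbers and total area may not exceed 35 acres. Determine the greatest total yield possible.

E has the best ratio (6/2); taking only E gives at most 2×6 = 12 (stopped by the supply cap of 2).
Mixing does better — 1×V, 1×E, and 3×Y: area 35 ≤ 35, yield 1·11 + 1·6 + 3·10 = 47.

47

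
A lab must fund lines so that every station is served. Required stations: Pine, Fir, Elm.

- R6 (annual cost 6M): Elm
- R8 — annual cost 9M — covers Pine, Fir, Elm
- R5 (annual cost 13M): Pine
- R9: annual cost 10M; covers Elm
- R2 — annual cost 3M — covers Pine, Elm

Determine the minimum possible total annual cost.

9

This is a weighted set-cover instance.
R8 alone covers Pine, Fir, Elm — every station.
Total annual cost: 9.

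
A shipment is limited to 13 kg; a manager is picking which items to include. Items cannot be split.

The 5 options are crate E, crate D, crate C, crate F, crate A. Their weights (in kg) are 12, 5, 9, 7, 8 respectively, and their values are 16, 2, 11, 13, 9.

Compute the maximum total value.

16

crate D + crate F: weight 5 + 7 = 12 ≤ 13, value 2 + 13 = 15.
crate E: weight 12 ≤ 13, value 16.
crate F: weight 7 ≤ 13, value 13.
Best is crate E with total value 16.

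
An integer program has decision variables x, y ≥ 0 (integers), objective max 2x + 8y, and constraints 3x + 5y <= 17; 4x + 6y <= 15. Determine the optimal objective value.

Relaxing integrality, the LP optimum is 20.00 at (x,y) = (0, 2.5), which is not an integer point.
(x,y)=(0,2): 3·0+5·2=10≤17, 4·0+6·2=12≤15, objective 16.
(x,y)=(1,1): 3·1+5·1=8≤17, 4·1+6·1=10≤15, objective 10.
(x,y)=(0,1): 3·0+5·1=5≤17, 4·0+6·1=6≤15, objective 8.
Maximum is 16 at (x,y)=(0,2).

16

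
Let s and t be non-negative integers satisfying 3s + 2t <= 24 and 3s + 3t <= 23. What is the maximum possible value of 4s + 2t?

28

(s,t)=(7,0) is feasible, giving 28.
(s,t)=(6,1) is feasible, giving 26.
The best lattice point is (7,0), giving 28.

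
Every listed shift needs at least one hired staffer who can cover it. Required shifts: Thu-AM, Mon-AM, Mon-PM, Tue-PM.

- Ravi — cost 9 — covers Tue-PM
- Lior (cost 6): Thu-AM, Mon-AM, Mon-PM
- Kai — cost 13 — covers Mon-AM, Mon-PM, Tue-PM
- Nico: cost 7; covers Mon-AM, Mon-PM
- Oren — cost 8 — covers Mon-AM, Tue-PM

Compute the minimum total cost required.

Choose Lior and Oren: together they cover Thu-AM, Mon-AM, Mon-PM, Tue-PM — every shift.
Total cost: 6 + 8 = 14.
No cover costs less than 14.

14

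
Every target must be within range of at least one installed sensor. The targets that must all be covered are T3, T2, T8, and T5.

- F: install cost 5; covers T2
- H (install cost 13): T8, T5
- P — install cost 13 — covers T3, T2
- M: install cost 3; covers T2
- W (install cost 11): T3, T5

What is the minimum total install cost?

The greedy cost-per-new-target heuristic would pick M, W, and H for 27, but a cheaper cover exists.
Choose H and P: together they cover T3, T2, T8, T5 — every target.
Total install cost: 13 + 13 = 26.
No cover costs less than 26.

26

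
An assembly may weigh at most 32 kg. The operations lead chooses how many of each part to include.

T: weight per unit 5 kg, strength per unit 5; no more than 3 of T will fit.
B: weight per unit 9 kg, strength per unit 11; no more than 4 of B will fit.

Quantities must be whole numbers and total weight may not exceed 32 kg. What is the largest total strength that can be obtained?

38

Take 1×T and 3×B: weight 32 ≤ 32, strength 1·5 + 3·11 = 38.
No other integer combination yields more.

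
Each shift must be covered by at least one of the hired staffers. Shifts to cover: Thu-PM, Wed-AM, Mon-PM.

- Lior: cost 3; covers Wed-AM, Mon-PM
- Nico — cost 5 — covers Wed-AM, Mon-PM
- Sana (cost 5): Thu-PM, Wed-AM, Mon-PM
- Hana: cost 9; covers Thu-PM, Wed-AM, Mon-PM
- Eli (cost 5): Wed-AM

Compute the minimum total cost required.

5

This is a weighted set-cover instance.
The greedy cost-per-new-shift heuristic would pick Lior and Sana for 8, but a cheaper cover exists.
Sana alone covers Thu-PM, Wed-AM, Mon-PM — every shift.
Total cost: 5.
No cover costs less than 5.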